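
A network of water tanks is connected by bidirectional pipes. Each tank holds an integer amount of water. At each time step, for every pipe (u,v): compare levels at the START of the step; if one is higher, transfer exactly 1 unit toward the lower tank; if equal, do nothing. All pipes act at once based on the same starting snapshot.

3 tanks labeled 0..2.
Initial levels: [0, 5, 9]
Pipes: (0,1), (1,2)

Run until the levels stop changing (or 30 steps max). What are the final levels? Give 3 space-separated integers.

Step 1: flows [1->0,2->1] -> levels [1 5 8]
Step 2: flows [1->0,2->1] -> levels [2 5 7]
Step 3: flows [1->0,2->1] -> levels [3 5 6]
Step 4: flows [1->0,2->1] -> levels [4 5 5]
Step 5: flows [1->0,1=2] -> levels [5 4 5]
Step 6: flows [0->1,2->1] -> levels [4 6 4]
Step 7: flows [1->0,1->2] -> levels [5 4 5]
  -> period-2 cycle: step 7 state = step 5 state; never stabilizes
  -> state at step 30: (30-5) mod 2 = 1, same as step 6 -> [4 6 4]

Answer: 4 6 4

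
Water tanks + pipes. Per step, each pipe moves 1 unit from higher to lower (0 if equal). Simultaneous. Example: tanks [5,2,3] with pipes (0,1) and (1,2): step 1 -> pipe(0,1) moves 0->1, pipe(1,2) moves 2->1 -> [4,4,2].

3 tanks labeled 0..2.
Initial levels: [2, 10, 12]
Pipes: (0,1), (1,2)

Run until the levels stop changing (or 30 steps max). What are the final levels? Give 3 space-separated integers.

Answer: 8 8 8

Derivation:
Step 1: flows [1->0,2->1] -> levels [3 10 11]
Step 2: flows [1->0,2->1] -> levels [4 10 10]
Step 3: flows [1->0,1=2] -> levels [5 9 10]
Step 4: flows [1->0,2->1] -> levels [6 9 9]
Step 5: flows [1->0,1=2] -> levels [7 8 9]
Step 6: flows [1->0,2->1] -> levels [8 8 8]
Step 7: flows [0=1,1=2] -> levels [8 8 8]
  -> stable (no change)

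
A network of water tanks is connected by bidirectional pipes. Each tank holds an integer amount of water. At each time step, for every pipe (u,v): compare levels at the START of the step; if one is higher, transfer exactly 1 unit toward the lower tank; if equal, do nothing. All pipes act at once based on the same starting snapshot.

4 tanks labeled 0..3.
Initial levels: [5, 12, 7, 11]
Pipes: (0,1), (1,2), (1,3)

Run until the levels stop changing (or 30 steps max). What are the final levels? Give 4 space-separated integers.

Step 1: flows [1->0,1->2,1->3] -> levels [6 9 8 12]
Step 2: flows [1->0,1->2,3->1] -> levels [7 8 9 11]
Step 3: flows [1->0,2->1,3->1] -> levels [8 9 8 10]
Step 4: flows [1->0,1->2,3->1] -> levels [9 8 9 9]
Step 5: flows [0->1,2->1,3->1] -> levels [8 11 8 8]
Step 6: flows [1->0,1->2,1->3] -> levels [9 8 9 9]
  -> period-2 cycle: step 6 state = step 4 state; never stabilizes
  -> state at step 30: (30-4) mod 2 = 0, same as step 4 -> [9 8 9 9]

Answer: 9 8 9 9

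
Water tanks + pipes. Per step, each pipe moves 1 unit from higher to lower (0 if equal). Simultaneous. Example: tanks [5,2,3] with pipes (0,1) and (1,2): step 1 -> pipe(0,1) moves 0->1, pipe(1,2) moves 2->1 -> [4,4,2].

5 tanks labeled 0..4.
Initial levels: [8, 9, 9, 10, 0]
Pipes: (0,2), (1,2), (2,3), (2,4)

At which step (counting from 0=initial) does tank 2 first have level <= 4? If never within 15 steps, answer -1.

Answer: -1

Derivation:
Step 1: flows [2->0,1=2,3->2,2->4] -> levels [9 9 8 9 1]
Step 2: flows [0->2,1->2,3->2,2->4] -> levels [8 8 10 8 2]
Step 3: flows [2->0,2->1,2->3,2->4] -> levels [9 9 6 9 3]
Step 4: flows [0->2,1->2,3->2,2->4] -> levels [8 8 8 8 4]
Step 5: flows [0=2,1=2,2=3,2->4] -> levels [8 8 7 8 5]
Step 6: flows [0->2,1->2,3->2,2->4] -> levels [7 7 9 7 6]
Step 7: flows [2->0,2->1,2->3,2->4] -> levels [8 8 5 8 7]
Step 8: flows [0->2,1->2,3->2,4->2] -> levels [7 7 9 7 6]
  -> period-2 cycle (repeats step 6); tank 2 never drops to <=4
Tank 2 never reaches <=4 within 15 steps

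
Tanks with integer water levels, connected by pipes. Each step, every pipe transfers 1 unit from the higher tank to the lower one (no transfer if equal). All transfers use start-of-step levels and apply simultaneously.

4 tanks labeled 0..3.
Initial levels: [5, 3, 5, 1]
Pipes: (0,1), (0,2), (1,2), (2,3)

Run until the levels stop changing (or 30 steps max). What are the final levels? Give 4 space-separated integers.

Answer: 3 3 5 3

Derivation:
Step 1: flows [0->1,0=2,2->1,2->3] -> levels [4 5 3 2]
Step 2: flows [1->0,0->2,1->2,2->3] -> levels [4 3 4 3]
Step 3: flows [0->1,0=2,2->1,2->3] -> levels [3 5 2 4]
Step 4: flows [1->0,0->2,1->2,3->2] -> levels [3 3 5 3]
Step 5: flows [0=1,2->0,2->1,2->3] -> levels [4 4 2 4]
Step 6: flows [0=1,0->2,1->2,3->2] -> levels [3 3 5 3]
  -> period-2 cycle: step 6 state = step 4 state; never stabilizes
  -> state at step 30: (30-4) mod 2 = 0, same as step 4 -> [3 3 5 3]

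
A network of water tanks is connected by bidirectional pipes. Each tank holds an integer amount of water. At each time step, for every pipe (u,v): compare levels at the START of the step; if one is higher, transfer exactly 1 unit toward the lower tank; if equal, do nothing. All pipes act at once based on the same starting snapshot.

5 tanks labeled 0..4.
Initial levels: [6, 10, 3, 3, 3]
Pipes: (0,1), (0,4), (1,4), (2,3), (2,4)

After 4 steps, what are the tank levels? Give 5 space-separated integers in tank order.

Step 1: flows [1->0,0->4,1->4,2=3,2=4] -> levels [6 8 3 3 5]
Step 2: flows [1->0,0->4,1->4,2=3,4->2] -> levels [6 6 4 3 6]
Step 3: flows [0=1,0=4,1=4,2->3,4->2] -> levels [6 6 4 4 5]
Step 4: flows [0=1,0->4,1->4,2=3,4->2] -> levels [5 5 5 4 6]

Answer: 5 5 5 4 6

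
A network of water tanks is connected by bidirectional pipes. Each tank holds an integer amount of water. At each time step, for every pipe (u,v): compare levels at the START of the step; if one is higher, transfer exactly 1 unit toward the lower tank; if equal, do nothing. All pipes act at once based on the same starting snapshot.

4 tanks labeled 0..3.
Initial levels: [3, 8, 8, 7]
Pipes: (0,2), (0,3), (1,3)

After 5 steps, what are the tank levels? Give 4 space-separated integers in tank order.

Step 1: flows [2->0,3->0,1->3] -> levels [5 7 7 7]
Step 2: flows [2->0,3->0,1=3] -> levels [7 7 6 6]
Step 3: flows [0->2,0->3,1->3] -> levels [5 6 7 8]
Step 4: flows [2->0,3->0,3->1] -> levels [7 7 6 6]
  -> period-2 cycle: step 4 state = step 2 state
  -> state at step 5: (5-2) mod 2 = 1, same as step 3 -> [5 6 7 8]

Answer: 5 6 7 8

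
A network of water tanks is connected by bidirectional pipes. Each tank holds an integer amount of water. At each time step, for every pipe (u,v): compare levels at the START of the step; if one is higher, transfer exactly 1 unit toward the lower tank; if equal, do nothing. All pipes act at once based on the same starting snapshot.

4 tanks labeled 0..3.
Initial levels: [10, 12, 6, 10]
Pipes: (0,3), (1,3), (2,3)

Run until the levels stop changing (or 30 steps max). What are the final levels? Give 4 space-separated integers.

Step 1: flows [0=3,1->3,3->2] -> levels [10 11 7 10]
Step 2: flows [0=3,1->3,3->2] -> levels [10 10 8 10]
Step 3: flows [0=3,1=3,3->2] -> levels [10 10 9 9]
Step 4: flows [0->3,1->3,2=3] -> levels [9 9 9 11]
Step 5: flows [3->0,3->1,3->2] -> levels [10 10 10 8]
Step 6: flows [0->3,1->3,2->3] -> levels [9 9 9 11]
  -> period-2 cycle: step 6 state = step 4 state; never stabilizes
  -> state at step 30: (30-4) mod 2 = 0, same as step 4 -> [9 9 9 11]

Answer: 9 9 9 11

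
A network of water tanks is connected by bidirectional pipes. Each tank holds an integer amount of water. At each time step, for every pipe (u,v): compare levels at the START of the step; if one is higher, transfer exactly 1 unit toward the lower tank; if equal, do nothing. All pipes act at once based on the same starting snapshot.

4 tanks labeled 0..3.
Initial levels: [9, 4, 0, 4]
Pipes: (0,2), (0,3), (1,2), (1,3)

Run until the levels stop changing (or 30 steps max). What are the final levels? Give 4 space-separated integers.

Step 1: flows [0->2,0->3,1->2,1=3] -> levels [7 3 2 5]
Step 2: flows [0->2,0->3,1->2,3->1] -> levels [5 3 4 5]
Step 3: flows [0->2,0=3,2->1,3->1] -> levels [4 5 4 4]
Step 4: flows [0=2,0=3,1->2,1->3] -> levels [4 3 5 5]
Step 5: flows [2->0,3->0,2->1,3->1] -> levels [6 5 3 3]
Step 6: flows [0->2,0->3,1->2,1->3] -> levels [4 3 5 5]
  -> period-2 cycle: step 6 state = step 4 state; never stabilizes
  -> state at step 30: (30-4) mod 2 = 0, same as step 4 -> [4 3 5 5]

Answer: 4 3 5 5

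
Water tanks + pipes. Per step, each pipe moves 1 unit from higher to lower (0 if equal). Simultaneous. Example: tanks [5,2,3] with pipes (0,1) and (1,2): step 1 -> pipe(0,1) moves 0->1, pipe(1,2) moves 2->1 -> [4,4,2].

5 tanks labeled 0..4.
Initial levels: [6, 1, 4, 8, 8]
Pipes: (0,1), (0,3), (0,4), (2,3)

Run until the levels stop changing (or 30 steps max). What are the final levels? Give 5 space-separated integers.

Step 1: flows [0->1,3->0,4->0,3->2] -> levels [7 2 5 6 7]
Step 2: flows [0->1,0->3,0=4,3->2] -> levels [5 3 6 6 7]
Step 3: flows [0->1,3->0,4->0,2=3] -> levels [6 4 6 5 6]
Step 4: flows [0->1,0->3,0=4,2->3] -> levels [4 5 5 7 6]
Step 5: flows [1->0,3->0,4->0,3->2] -> levels [7 4 6 5 5]
Step 6: flows [0->1,0->3,0->4,2->3] -> levels [4 5 5 7 6]
  -> period-2 cycle: step 6 state = step 4 state; never stabilizes
  -> state at step 30: (30-4) mod 2 = 0, same as step 4 -> [4 5 5 7 6]

Answer: 4 5 5 7 6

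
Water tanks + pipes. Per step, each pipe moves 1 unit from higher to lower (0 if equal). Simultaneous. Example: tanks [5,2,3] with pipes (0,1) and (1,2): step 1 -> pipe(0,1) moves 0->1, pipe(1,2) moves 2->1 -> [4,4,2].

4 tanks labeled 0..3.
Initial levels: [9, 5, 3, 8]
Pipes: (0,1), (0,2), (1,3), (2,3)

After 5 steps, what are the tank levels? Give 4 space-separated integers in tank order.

Step 1: flows [0->1,0->2,3->1,3->2] -> levels [7 7 5 6]
Step 2: flows [0=1,0->2,1->3,3->2] -> levels [6 6 7 6]
Step 3: flows [0=1,2->0,1=3,2->3] -> levels [7 6 5 7]
Step 4: flows [0->1,0->2,3->1,3->2] -> levels [5 8 7 5]
Step 5: flows [1->0,2->0,1->3,2->3] -> levels [7 6 5 7]

Answer: 7 6 5 7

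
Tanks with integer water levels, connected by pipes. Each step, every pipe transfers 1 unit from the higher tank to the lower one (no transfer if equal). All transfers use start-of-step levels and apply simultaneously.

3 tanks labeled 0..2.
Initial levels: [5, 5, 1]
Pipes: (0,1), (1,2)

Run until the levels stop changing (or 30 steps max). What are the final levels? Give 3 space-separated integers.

Answer: 3 5 3

Derivation:
Step 1: flows [0=1,1->2] -> levels [5 4 2]
Step 2: flows [0->1,1->2] -> levels [4 4 3]
Step 3: flows [0=1,1->2] -> levels [4 3 4]
Step 4: flows [0->1,2->1] -> levels [3 5 3]
Step 5: flows [1->0,1->2] -> levels [4 3 4]
  -> period-2 cycle: step 5 state = step 3 state; never stabilizes
  -> state at step 30: (30-3) mod 2 = 1, same as step 4 -> [3 5 3]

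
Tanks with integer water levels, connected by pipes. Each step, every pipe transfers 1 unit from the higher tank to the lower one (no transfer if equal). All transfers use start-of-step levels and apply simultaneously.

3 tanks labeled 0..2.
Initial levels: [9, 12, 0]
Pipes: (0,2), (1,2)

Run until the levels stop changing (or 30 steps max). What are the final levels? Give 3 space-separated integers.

Answer: 7 7 7

Derivation:
Step 1: flows [0->2,1->2] -> levels [8 11 2]
Step 2: flows [0->2,1->2] -> levels [7 10 4]
Step 3: flows [0->2,1->2] -> levels [6 9 6]
Step 4: flows [0=2,1->2] -> levels [6 8 7]
Step 5: flows [2->0,1->2] -> levels [7 7 7]
Step 6: flows [0=2,1=2] -> levels [7 7 7]
  -> stable (no change)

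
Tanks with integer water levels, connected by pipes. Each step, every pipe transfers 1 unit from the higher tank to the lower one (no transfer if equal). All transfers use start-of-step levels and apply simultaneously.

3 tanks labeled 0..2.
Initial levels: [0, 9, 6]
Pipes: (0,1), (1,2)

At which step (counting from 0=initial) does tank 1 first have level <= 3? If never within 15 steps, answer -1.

Step 1: flows [1->0,1->2] -> levels [1 7 7]
Step 2: flows [1->0,1=2] -> levels [2 6 7]
Step 3: flows [1->0,2->1] -> levels [3 6 6]
Step 4: flows [1->0,1=2] -> levels [4 5 6]
Step 5: flows [1->0,2->1] -> levels [5 5 5]
Step 6: flows [0=1,1=2] -> levels [5 5 5]
  -> stable; tank 1 stays at 5 > 3
Tank 1 never reaches <=3 within 15 steps

Answer: -1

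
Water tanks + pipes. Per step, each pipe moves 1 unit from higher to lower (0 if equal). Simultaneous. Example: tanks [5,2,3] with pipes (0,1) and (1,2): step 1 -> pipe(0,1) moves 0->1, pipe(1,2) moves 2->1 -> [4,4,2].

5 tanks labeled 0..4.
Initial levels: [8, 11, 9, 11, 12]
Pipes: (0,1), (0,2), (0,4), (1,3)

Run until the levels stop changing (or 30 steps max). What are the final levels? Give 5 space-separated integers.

Step 1: flows [1->0,2->0,4->0,1=3] -> levels [11 10 8 11 11]
Step 2: flows [0->1,0->2,0=4,3->1] -> levels [9 12 9 10 11]
Step 3: flows [1->0,0=2,4->0,1->3] -> levels [11 10 9 11 10]
Step 4: flows [0->1,0->2,0->4,3->1] -> levels [8 12 10 10 11]
Step 5: flows [1->0,2->0,4->0,1->3] -> levels [11 10 9 11 10]
  -> period-2 cycle: step 5 state = step 3 state; never stabilizes
  -> state at step 30: (30-3) mod 2 = 1, same as step 4 -> [8 12 10 10 11]

Answer: 8 12 10 10 11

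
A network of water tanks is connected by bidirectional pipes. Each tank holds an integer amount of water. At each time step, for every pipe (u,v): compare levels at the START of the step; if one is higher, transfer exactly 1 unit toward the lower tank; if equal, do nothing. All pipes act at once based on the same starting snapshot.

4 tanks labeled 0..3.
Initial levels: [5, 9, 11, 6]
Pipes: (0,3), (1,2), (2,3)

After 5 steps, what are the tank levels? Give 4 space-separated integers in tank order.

Step 1: flows [3->0,2->1,2->3] -> levels [6 10 9 6]
Step 2: flows [0=3,1->2,2->3] -> levels [6 9 9 7]
Step 3: flows [3->0,1=2,2->3] -> levels [7 9 8 7]
Step 4: flows [0=3,1->2,2->3] -> levels [7 8 8 8]
Step 5: flows [3->0,1=2,2=3] -> levels [8 8 8 7]

Answer: 8 8 8 7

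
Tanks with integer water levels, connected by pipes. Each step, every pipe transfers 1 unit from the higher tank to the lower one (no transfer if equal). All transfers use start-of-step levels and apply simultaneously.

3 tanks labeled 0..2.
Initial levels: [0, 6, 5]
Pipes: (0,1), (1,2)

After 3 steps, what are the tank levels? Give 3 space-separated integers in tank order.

Step 1: flows [1->0,1->2] -> levels [1 4 6]
Step 2: flows [1->0,2->1] -> levels [2 4 5]
Step 3: flows [1->0,2->1] -> levels [3 4 4]

Answer: 3 4 4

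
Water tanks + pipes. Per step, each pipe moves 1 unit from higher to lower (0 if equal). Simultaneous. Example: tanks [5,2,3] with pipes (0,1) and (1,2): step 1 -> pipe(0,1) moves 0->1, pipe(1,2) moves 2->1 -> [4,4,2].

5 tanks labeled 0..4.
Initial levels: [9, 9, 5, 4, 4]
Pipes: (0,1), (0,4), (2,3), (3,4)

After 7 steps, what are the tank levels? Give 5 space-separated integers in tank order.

Answer: 8 6 5 7 5

Derivation:
Step 1: flows [0=1,0->4,2->3,3=4] -> levels [8 9 4 5 5]
Step 2: flows [1->0,0->4,3->2,3=4] -> levels [8 8 5 4 6]
Step 3: flows [0=1,0->4,2->3,4->3] -> levels [7 8 4 6 6]
Step 4: flows [1->0,0->4,3->2,3=4] -> levels [7 7 5 5 7]
Step 5: flows [0=1,0=4,2=3,4->3] -> levels [7 7 5 6 6]
Step 6: flows [0=1,0->4,3->2,3=4] -> levels [6 7 6 5 7]
Step 7: flows [1->0,4->0,2->3,4->3] -> levels [8 6 5 7 5]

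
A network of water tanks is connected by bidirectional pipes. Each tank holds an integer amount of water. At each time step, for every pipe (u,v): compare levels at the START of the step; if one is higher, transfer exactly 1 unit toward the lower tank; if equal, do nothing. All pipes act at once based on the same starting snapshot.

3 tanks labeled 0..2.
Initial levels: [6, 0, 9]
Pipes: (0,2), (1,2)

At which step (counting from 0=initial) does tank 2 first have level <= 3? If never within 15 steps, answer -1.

Answer: -1

Derivation:
Step 1: flows [2->0,2->1] -> levels [7 1 7]
Step 2: flows [0=2,2->1] -> levels [7 2 6]
Step 3: flows [0->2,2->1] -> levels [6 3 6]
Step 4: flows [0=2,2->1] -> levels [6 4 5]
Step 5: flows [0->2,2->1] -> levels [5 5 5]
Step 6: flows [0=2,1=2] -> levels [5 5 5]
  -> stable; tank 2 stays at 5 > 3
Tank 2 never reaches <=3 within 15 steps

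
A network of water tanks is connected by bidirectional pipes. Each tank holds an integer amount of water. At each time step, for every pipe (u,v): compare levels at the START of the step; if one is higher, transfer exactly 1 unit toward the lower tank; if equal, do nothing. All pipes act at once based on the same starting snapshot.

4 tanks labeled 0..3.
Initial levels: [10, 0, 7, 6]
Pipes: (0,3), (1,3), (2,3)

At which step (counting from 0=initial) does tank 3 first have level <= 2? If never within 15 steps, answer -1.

Answer: -1

Derivation:
Step 1: flows [0->3,3->1,2->3] -> levels [9 1 6 7]
Step 2: flows [0->3,3->1,3->2] -> levels [8 2 7 6]
Step 3: flows [0->3,3->1,2->3] -> levels [7 3 6 7]
Step 4: flows [0=3,3->1,3->2] -> levels [7 4 7 5]
Step 5: flows [0->3,3->1,2->3] -> levels [6 5 6 6]
Step 6: flows [0=3,3->1,2=3] -> levels [6 6 6 5]
Step 7: flows [0->3,1->3,2->3] -> levels [5 5 5 8]
Step 8: flows [3->0,3->1,3->2] -> levels [6 6 6 5]
  -> period-2 cycle (repeats step 6); tank 3 never drops to <=2
Tank 3 never reaches <=2 within 15 steps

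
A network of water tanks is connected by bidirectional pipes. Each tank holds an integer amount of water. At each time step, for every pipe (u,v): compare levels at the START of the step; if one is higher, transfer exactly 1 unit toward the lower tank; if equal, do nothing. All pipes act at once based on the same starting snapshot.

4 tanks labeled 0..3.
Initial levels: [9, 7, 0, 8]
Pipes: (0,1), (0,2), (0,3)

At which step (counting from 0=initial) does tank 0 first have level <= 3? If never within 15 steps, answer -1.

Answer: -1

Derivation:
Step 1: flows [0->1,0->2,0->3] -> levels [6 8 1 9]
Step 2: flows [1->0,0->2,3->0] -> levels [7 7 2 8]
Step 3: flows [0=1,0->2,3->0] -> levels [7 7 3 7]
Step 4: flows [0=1,0->2,0=3] -> levels [6 7 4 7]
Step 5: flows [1->0,0->2,3->0] -> levels [7 6 5 6]
Step 6: flows [0->1,0->2,0->3] -> levels [4 7 6 7]
Step 7: flows [1->0,2->0,3->0] -> levels [7 6 5 6]
  -> period-2 cycle (repeats step 5); tank 0 never drops to <=3
Tank 0 never reaches <=3 within 15 steps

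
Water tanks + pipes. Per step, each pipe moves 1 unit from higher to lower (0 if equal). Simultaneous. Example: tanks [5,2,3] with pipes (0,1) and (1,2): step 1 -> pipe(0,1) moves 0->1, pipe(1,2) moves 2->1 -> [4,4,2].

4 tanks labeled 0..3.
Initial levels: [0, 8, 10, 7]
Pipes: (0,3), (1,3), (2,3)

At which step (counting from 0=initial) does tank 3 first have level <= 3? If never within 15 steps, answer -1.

Answer: -1

Derivation:
Step 1: flows [3->0,1->3,2->3] -> levels [1 7 9 8]
Step 2: flows [3->0,3->1,2->3] -> levels [2 8 8 7]
Step 3: flows [3->0,1->3,2->3] -> levels [3 7 7 8]
Step 4: flows [3->0,3->1,3->2] -> levels [4 8 8 5]
Step 5: flows [3->0,1->3,2->3] -> levels [5 7 7 6]
Step 6: flows [3->0,1->3,2->3] -> levels [6 6 6 7]
Step 7: flows [3->0,3->1,3->2] -> levels [7 7 7 4]
Step 8: flows [0->3,1->3,2->3] -> levels [6 6 6 7]
  -> period-2 cycle (repeats step 6); tank 3 never drops to <=3
Tank 3 never reaches <=3 within 15 steps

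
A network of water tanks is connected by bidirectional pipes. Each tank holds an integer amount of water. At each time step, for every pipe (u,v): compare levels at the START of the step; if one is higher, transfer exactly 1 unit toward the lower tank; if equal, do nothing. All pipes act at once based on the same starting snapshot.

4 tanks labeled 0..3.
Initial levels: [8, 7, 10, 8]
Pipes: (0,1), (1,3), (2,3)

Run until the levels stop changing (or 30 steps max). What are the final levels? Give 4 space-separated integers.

Step 1: flows [0->1,3->1,2->3] -> levels [7 9 9 8]
Step 2: flows [1->0,1->3,2->3] -> levels [8 7 8 10]
Step 3: flows [0->1,3->1,3->2] -> levels [7 9 9 8]
  -> period-2 cycle: step 3 state = step 1 state; never stabilizes
  -> state at step 30: (30-1) mod 2 = 1, same as step 2 -> [8 7 8 10]

Answer: 8 7 8 10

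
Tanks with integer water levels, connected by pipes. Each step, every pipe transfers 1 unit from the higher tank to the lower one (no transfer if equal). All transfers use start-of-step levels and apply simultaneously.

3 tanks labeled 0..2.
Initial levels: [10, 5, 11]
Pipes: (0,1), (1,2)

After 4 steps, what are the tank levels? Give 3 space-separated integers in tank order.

Answer: 8 10 8

Derivation:
Step 1: flows [0->1,2->1] -> levels [9 7 10]
Step 2: flows [0->1,2->1] -> levels [8 9 9]
Step 3: flows [1->0,1=2] -> levels [9 8 9]
Step 4: flows [0->1,2->1] -> levels [8 10 8]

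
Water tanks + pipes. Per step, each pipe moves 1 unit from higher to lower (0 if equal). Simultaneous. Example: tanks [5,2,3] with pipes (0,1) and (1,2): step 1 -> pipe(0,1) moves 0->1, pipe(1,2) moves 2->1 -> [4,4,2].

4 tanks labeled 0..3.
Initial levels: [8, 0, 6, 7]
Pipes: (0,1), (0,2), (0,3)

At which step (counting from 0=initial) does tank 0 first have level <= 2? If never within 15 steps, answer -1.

Answer: -1

Derivation:
Step 1: flows [0->1,0->2,0->3] -> levels [5 1 7 8]
Step 2: flows [0->1,2->0,3->0] -> levels [6 2 6 7]
Step 3: flows [0->1,0=2,3->0] -> levels [6 3 6 6]
Step 4: flows [0->1,0=2,0=3] -> levels [5 4 6 6]
Step 5: flows [0->1,2->0,3->0] -> levels [6 5 5 5]
Step 6: flows [0->1,0->2,0->3] -> levels [3 6 6 6]
Step 7: flows [1->0,2->0,3->0] -> levels [6 5 5 5]
  -> period-2 cycle (repeats step 5); tank 0 never drops to <=2
Tank 0 never reaches <=2 within 15 steps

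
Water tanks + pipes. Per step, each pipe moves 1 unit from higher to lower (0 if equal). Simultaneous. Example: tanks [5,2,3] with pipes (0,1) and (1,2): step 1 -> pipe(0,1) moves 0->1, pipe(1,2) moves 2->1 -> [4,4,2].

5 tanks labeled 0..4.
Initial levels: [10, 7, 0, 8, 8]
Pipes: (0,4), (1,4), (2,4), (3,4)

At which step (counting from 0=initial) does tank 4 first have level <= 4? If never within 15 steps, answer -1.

Step 1: flows [0->4,4->1,4->2,3=4] -> levels [9 8 1 8 7]
Step 2: flows [0->4,1->4,4->2,3->4] -> levels [8 7 2 7 9]
Step 3: flows [4->0,4->1,4->2,4->3] -> levels [9 8 3 8 5]
Step 4: flows [0->4,1->4,4->2,3->4] -> levels [8 7 4 7 7]
Step 5: flows [0->4,1=4,4->2,3=4] -> levels [7 7 5 7 7]
Step 6: flows [0=4,1=4,4->2,3=4] -> levels [7 7 6 7 6]
Step 7: flows [0->4,1->4,2=4,3->4] -> levels [6 6 6 6 9]
Step 8: flows [4->0,4->1,4->2,4->3] -> levels [7 7 7 7 5]
Step 9: flows [0->4,1->4,2->4,3->4] -> levels [6 6 6 6 9]
  -> period-2 cycle (repeats step 7); tank 4 never drops to <=4
Tank 4 never reaches <=4 within 15 steps

Answer: -1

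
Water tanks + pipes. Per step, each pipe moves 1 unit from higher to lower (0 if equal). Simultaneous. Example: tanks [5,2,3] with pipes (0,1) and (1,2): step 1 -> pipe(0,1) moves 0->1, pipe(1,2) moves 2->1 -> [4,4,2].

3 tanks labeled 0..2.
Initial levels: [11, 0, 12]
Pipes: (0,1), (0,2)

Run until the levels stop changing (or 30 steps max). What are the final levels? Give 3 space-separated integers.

Step 1: flows [0->1,2->0] -> levels [11 1 11]
Step 2: flows [0->1,0=2] -> levels [10 2 11]
Step 3: flows [0->1,2->0] -> levels [10 3 10]
Step 4: flows [0->1,0=2] -> levels [9 4 10]
Step 5: flows [0->1,2->0] -> levels [9 5 9]
Step 6: flows [0->1,0=2] -> levels [8 6 9]
Step 7: flows [0->1,2->0] -> levels [8 7 8]
Step 8: flows [0->1,0=2] -> levels [7 8 8]
Step 9: flows [1->0,2->0] -> levels [9 7 7]
Step 10: flows [0->1,0->2] -> levels [7 8 8]
  -> period-2 cycle: step 10 state = step 8 state; never stabilizes
  -> state at step 30: (30-8) mod 2 = 0, same as step 8 -> [7 8 8]

Answer: 7 8 8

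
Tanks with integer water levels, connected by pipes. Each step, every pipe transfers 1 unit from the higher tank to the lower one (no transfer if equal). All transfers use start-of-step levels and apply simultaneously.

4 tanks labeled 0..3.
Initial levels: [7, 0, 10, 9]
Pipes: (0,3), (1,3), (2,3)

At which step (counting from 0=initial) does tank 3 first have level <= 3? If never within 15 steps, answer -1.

Step 1: flows [3->0,3->1,2->3] -> levels [8 1 9 8]
Step 2: flows [0=3,3->1,2->3] -> levels [8 2 8 8]
Step 3: flows [0=3,3->1,2=3] -> levels [8 3 8 7]
Step 4: flows [0->3,3->1,2->3] -> levels [7 4 7 8]
Step 5: flows [3->0,3->1,3->2] -> levels [8 5 8 5]
Step 6: flows [0->3,1=3,2->3] -> levels [7 5 7 7]
Step 7: flows [0=3,3->1,2=3] -> levels [7 6 7 6]
Step 8: flows [0->3,1=3,2->3] -> levels [6 6 6 8]
Step 9: flows [3->0,3->1,3->2] -> levels [7 7 7 5]
Step 10: flows [0->3,1->3,2->3] -> levels [6 6 6 8]
  -> period-2 cycle (repeats step 8); tank 3 never drops to <=3
Tank 3 never reaches <=3 within 15 steps

Answer: -1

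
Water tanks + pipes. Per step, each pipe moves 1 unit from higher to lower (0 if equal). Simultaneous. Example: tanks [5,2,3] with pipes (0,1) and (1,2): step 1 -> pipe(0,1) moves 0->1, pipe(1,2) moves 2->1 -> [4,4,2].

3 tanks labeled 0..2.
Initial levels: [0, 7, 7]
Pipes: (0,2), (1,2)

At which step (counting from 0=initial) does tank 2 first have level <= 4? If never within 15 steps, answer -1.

Step 1: flows [2->0,1=2] -> levels [1 7 6]
Step 2: flows [2->0,1->2] -> levels [2 6 6]
Step 3: flows [2->0,1=2] -> levels [3 6 5]
Step 4: flows [2->0,1->2] -> levels [4 5 5]
Step 5: flows [2->0,1=2] -> levels [5 5 4]
Tank 2 first reaches <=4 at step 5

Answer: 5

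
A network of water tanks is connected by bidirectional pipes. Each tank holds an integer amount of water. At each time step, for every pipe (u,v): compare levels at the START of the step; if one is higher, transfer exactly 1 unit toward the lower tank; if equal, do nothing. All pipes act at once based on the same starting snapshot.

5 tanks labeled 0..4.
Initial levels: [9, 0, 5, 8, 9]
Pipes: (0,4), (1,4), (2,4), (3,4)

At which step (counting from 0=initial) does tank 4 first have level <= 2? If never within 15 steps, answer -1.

Step 1: flows [0=4,4->1,4->2,4->3] -> levels [9 1 6 9 6]
Step 2: flows [0->4,4->1,2=4,3->4] -> levels [8 2 6 8 7]
Step 3: flows [0->4,4->1,4->2,3->4] -> levels [7 3 7 7 7]
Step 4: flows [0=4,4->1,2=4,3=4] -> levels [7 4 7 7 6]
Step 5: flows [0->4,4->1,2->4,3->4] -> levels [6 5 6 6 8]
Step 6: flows [4->0,4->1,4->2,4->3] -> levels [7 6 7 7 4]
Step 7: flows [0->4,1->4,2->4,3->4] -> levels [6 5 6 6 8]
  -> period-2 cycle (repeats step 5); tank 4 never drops to <=2
Tank 4 never reaches <=2 within 15 steps

Answer: -1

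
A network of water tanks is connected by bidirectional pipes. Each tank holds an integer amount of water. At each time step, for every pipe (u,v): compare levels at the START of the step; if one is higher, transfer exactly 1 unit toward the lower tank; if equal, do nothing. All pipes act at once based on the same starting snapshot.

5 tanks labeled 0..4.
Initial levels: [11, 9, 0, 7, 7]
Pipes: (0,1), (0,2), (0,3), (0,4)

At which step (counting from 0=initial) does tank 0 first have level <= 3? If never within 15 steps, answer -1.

Answer: -1

Derivation:
Step 1: flows [0->1,0->2,0->3,0->4] -> levels [7 10 1 8 8]
Step 2: flows [1->0,0->2,3->0,4->0] -> levels [9 9 2 7 7]
Step 3: flows [0=1,0->2,0->3,0->4] -> levels [6 9 3 8 8]
Step 4: flows [1->0,0->2,3->0,4->0] -> levels [8 8 4 7 7]
Step 5: flows [0=1,0->2,0->3,0->4] -> levels [5 8 5 8 8]
Step 6: flows [1->0,0=2,3->0,4->0] -> levels [8 7 5 7 7]
Step 7: flows [0->1,0->2,0->3,0->4] -> levels [4 8 6 8 8]
Step 8: flows [1->0,2->0,3->0,4->0] -> levels [8 7 5 7 7]
  -> period-2 cycle (repeats step 6); tank 0 never drops to <=3
Tank 0 never reaches <=3 within 15 steps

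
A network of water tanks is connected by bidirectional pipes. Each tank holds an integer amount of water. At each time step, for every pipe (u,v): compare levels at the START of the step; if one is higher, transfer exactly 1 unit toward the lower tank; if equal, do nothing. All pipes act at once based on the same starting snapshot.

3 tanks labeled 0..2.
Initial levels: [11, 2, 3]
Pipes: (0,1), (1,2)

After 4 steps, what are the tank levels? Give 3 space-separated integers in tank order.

Answer: 7 5 4

Derivation:
Step 1: flows [0->1,2->1] -> levels [10 4 2]
Step 2: flows [0->1,1->2] -> levels [9 4 3]
Step 3: flows [0->1,1->2] -> levels [8 4 4]
Step 4: flows [0->1,1=2] -> levels [7 5 4]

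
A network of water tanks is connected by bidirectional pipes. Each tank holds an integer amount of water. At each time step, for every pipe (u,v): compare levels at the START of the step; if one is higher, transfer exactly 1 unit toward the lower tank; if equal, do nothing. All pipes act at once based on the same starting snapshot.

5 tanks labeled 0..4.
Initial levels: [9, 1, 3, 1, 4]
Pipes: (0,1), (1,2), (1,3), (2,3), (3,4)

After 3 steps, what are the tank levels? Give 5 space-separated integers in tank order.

Step 1: flows [0->1,2->1,1=3,2->3,4->3] -> levels [8 3 1 3 3]
Step 2: flows [0->1,1->2,1=3,3->2,3=4] -> levels [7 3 3 2 3]
Step 3: flows [0->1,1=2,1->3,2->3,4->3] -> levels [6 3 2 5 2]

Answer: 6 3 2 5 2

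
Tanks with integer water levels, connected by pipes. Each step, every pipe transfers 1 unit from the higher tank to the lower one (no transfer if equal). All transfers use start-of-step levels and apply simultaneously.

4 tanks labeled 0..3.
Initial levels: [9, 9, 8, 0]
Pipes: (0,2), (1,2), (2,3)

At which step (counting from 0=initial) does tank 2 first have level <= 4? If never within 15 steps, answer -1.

Answer: -1

Derivation:
Step 1: flows [0->2,1->2,2->3] -> levels [8 8 9 1]
Step 2: flows [2->0,2->1,2->3] -> levels [9 9 6 2]
Step 3: flows [0->2,1->2,2->3] -> levels [8 8 7 3]
Step 4: flows [0->2,1->2,2->3] -> levels [7 7 8 4]
Step 5: flows [2->0,2->1,2->3] -> levels [8 8 5 5]
Step 6: flows [0->2,1->2,2=3] -> levels [7 7 7 5]
Step 7: flows [0=2,1=2,2->3] -> levels [7 7 6 6]
Step 8: flows [0->2,1->2,2=3] -> levels [6 6 8 6]
Step 9: flows [2->0,2->1,2->3] -> levels [7 7 5 7]
Step 10: flows [0->2,1->2,3->2] -> levels [6 6 8 6]
  -> period-2 cycle (repeats step 8); tank 2 never drops to <=4
Tank 2 never reaches <=4 within 15 steps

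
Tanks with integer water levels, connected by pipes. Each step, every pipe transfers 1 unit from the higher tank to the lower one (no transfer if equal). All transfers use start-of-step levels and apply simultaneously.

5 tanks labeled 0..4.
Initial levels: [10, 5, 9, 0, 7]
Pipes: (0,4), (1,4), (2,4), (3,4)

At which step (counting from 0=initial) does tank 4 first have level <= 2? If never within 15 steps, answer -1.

Step 1: flows [0->4,4->1,2->4,4->3] -> levels [9 6 8 1 7]
Step 2: flows [0->4,4->1,2->4,4->3] -> levels [8 7 7 2 7]
Step 3: flows [0->4,1=4,2=4,4->3] -> levels [7 7 7 3 7]
Step 4: flows [0=4,1=4,2=4,4->3] -> levels [7 7 7 4 6]
Step 5: flows [0->4,1->4,2->4,4->3] -> levels [6 6 6 5 8]
Step 6: flows [4->0,4->1,4->2,4->3] -> levels [7 7 7 6 4]
Step 7: flows [0->4,1->4,2->4,3->4] -> levels [6 6 6 5 8]
  -> period-2 cycle (repeats step 5); tank 4 never drops to <=2
Tank 4 never reaches <=2 within 15 steps

Answer: -1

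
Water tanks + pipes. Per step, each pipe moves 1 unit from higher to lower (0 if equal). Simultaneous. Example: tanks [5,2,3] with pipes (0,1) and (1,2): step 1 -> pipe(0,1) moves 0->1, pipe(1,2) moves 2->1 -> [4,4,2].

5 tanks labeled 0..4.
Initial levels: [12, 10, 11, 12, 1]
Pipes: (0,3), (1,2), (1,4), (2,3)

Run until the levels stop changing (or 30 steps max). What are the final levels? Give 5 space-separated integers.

Step 1: flows [0=3,2->1,1->4,3->2] -> levels [12 10 11 11 2]
Step 2: flows [0->3,2->1,1->4,2=3] -> levels [11 10 10 12 3]
Step 3: flows [3->0,1=2,1->4,3->2] -> levels [12 9 11 10 4]
Step 4: flows [0->3,2->1,1->4,2->3] -> levels [11 9 9 12 5]
Step 5: flows [3->0,1=2,1->4,3->2] -> levels [12 8 10 10 6]
Step 6: flows [0->3,2->1,1->4,2=3] -> levels [11 8 9 11 7]
Step 7: flows [0=3,2->1,1->4,3->2] -> levels [11 8 9 10 8]
Step 8: flows [0->3,2->1,1=4,3->2] -> levels [10 9 9 10 8]
Step 9: flows [0=3,1=2,1->4,3->2] -> levels [10 8 10 9 9]
Step 10: flows [0->3,2->1,4->1,2->3] -> levels [9 10 8 11 8]
Step 11: flows [3->0,1->2,1->4,3->2] -> levels [10 8 10 9 9]
  -> period-2 cycle: step 11 state = step 9 state; never stabilizes
  -> state at step 30: (30-9) mod 2 = 1, same as step 10 -> [9 10 8 11 8]

Answer: 9 10 8 11 8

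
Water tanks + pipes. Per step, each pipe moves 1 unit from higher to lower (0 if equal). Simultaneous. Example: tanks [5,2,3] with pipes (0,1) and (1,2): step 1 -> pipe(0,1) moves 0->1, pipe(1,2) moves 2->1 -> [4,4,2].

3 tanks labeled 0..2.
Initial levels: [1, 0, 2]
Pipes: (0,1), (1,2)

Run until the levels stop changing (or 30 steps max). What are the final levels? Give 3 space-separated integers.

Step 1: flows [0->1,2->1] -> levels [0 2 1]
Step 2: flows [1->0,1->2] -> levels [1 0 2]
  -> period-2 cycle: step 2 state = step 0 state; never stabilizes
  -> state at step 30: (30-0) mod 2 = 0, same as step 0 -> [1 0 2]

Answer: 1 0 2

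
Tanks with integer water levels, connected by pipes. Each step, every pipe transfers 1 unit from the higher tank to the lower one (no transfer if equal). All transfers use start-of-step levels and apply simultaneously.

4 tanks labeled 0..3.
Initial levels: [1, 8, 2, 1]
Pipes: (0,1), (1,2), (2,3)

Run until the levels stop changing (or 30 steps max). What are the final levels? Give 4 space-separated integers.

Step 1: flows [1->0,1->2,2->3] -> levels [2 6 2 2]
Step 2: flows [1->0,1->2,2=3] -> levels [3 4 3 2]
Step 3: flows [1->0,1->2,2->3] -> levels [4 2 3 3]
Step 4: flows [0->1,2->1,2=3] -> levels [3 4 2 3]
Step 5: flows [1->0,1->2,3->2] -> levels [4 2 4 2]
Step 6: flows [0->1,2->1,2->3] -> levels [3 4 2 3]
  -> period-2 cycle: step 6 state = step 4 state; never stabilizes
  -> state at step 30: (30-4) mod 2 = 0, same as step 4 -> [3 4 2 3]

Answer: 3 4 2 3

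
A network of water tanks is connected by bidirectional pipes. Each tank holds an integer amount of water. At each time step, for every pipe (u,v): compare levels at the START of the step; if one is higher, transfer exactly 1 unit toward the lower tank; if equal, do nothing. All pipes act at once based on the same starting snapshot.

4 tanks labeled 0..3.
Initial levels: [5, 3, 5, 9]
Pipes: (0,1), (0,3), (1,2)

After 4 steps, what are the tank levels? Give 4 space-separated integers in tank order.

Step 1: flows [0->1,3->0,2->1] -> levels [5 5 4 8]
Step 2: flows [0=1,3->0,1->2] -> levels [6 4 5 7]
Step 3: flows [0->1,3->0,2->1] -> levels [6 6 4 6]
Step 4: flows [0=1,0=3,1->2] -> levels [6 5 5 6]

Answer: 6 5 5 6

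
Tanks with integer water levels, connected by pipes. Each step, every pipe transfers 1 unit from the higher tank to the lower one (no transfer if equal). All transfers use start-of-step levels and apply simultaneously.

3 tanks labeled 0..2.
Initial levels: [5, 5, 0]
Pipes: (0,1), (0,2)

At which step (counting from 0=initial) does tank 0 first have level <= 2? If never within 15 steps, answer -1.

Answer: 5

Derivation:
Step 1: flows [0=1,0->2] -> levels [4 5 1]
Step 2: flows [1->0,0->2] -> levels [4 4 2]
Step 3: flows [0=1,0->2] -> levels [3 4 3]
Step 4: flows [1->0,0=2] -> levels [4 3 3]
Step 5: flows [0->1,0->2] -> levels [2 4 4]
Tank 0 first reaches <=2 at step 5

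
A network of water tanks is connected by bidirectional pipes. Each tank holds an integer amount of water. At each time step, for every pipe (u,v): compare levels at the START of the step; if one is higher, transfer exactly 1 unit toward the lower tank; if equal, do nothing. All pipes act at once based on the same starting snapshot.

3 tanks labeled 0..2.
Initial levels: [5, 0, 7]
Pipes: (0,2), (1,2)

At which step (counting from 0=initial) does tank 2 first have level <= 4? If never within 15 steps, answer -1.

Answer: 3

Derivation:
Step 1: flows [2->0,2->1] -> levels [6 1 5]
Step 2: flows [0->2,2->1] -> levels [5 2 5]
Step 3: flows [0=2,2->1] -> levels [5 3 4]
Tank 2 first reaches <=4 at step 3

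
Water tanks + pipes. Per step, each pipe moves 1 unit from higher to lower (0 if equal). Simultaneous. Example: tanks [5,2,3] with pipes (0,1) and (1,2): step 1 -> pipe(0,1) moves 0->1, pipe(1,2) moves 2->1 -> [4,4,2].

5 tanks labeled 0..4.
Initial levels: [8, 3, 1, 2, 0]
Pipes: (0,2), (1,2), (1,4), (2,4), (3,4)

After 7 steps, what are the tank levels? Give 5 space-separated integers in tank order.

Answer: 3 2 4 2 3

Derivation:
Step 1: flows [0->2,1->2,1->4,2->4,3->4] -> levels [7 1 2 1 3]
Step 2: flows [0->2,2->1,4->1,4->2,4->3] -> levels [6 3 3 2 0]
Step 3: flows [0->2,1=2,1->4,2->4,3->4] -> levels [5 2 3 1 3]
Step 4: flows [0->2,2->1,4->1,2=4,4->3] -> levels [4 4 3 2 1]
Step 5: flows [0->2,1->2,1->4,2->4,3->4] -> levels [3 2 4 1 4]
Step 6: flows [2->0,2->1,4->1,2=4,4->3] -> levels [4 4 2 2 2]
Step 7: flows [0->2,1->2,1->4,2=4,3=4] -> levels [3 2 4 2 3]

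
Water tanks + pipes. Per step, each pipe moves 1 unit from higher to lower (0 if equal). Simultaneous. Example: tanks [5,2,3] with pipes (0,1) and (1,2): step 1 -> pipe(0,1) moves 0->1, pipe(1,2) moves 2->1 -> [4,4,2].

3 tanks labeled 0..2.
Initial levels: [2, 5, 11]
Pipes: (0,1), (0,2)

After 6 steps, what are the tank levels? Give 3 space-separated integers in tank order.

Step 1: flows [1->0,2->0] -> levels [4 4 10]
Step 2: flows [0=1,2->0] -> levels [5 4 9]
Step 3: flows [0->1,2->0] -> levels [5 5 8]
Step 4: flows [0=1,2->0] -> levels [6 5 7]
Step 5: flows [0->1,2->0] -> levels [6 6 6]
Step 6: flows [0=1,0=2] -> levels [6 6 6]

Answer: 6 6 6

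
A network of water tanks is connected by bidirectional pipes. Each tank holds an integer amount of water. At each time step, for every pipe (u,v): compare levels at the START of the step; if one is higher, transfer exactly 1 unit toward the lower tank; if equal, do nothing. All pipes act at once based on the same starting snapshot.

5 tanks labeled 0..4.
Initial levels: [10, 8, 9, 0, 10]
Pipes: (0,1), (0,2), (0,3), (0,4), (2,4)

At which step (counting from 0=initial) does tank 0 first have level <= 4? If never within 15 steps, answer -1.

Answer: -1

Derivation:
Step 1: flows [0->1,0->2,0->3,0=4,4->2] -> levels [7 9 11 1 9]
Step 2: flows [1->0,2->0,0->3,4->0,2->4] -> levels [9 8 9 2 9]
Step 3: flows [0->1,0=2,0->3,0=4,2=4] -> levels [7 9 9 3 9]
Step 4: flows [1->0,2->0,0->3,4->0,2=4] -> levels [9 8 8 4 8]
Step 5: flows [0->1,0->2,0->3,0->4,2=4] -> levels [5 9 9 5 9]
Step 6: flows [1->0,2->0,0=3,4->0,2=4] -> levels [8 8 8 5 8]
Step 7: flows [0=1,0=2,0->3,0=4,2=4] -> levels [7 8 8 6 8]
Step 8: flows [1->0,2->0,0->3,4->0,2=4] -> levels [9 7 7 7 7]
Step 9: flows [0->1,0->2,0->3,0->4,2=4] -> levels [5 8 8 8 8]
Step 10: flows [1->0,2->0,3->0,4->0,2=4] -> levels [9 7 7 7 7]
  -> period-2 cycle (repeats step 8); tank 0 never drops to <=4
Tank 0 never reaches <=4 within 15 steps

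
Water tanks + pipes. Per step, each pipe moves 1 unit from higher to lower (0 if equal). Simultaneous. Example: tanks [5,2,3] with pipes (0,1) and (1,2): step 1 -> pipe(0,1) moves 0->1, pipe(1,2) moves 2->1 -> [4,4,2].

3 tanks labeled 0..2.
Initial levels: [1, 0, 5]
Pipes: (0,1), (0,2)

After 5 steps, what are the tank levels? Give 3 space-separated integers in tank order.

Step 1: flows [0->1,2->0] -> levels [1 1 4]
Step 2: flows [0=1,2->0] -> levels [2 1 3]
Step 3: flows [0->1,2->0] -> levels [2 2 2]
Step 4: flows [0=1,0=2] -> levels [2 2 2]
  -> stable; steps 5..5 unchanged -> [2 2 2]

Answer: 2 2 2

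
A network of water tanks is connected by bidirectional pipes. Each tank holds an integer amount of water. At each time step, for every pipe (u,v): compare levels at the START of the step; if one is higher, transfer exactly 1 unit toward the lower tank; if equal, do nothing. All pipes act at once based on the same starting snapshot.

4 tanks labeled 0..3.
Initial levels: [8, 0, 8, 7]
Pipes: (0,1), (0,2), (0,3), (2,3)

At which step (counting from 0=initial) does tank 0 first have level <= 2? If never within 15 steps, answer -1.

Step 1: flows [0->1,0=2,0->3,2->3] -> levels [6 1 7 9]
Step 2: flows [0->1,2->0,3->0,3->2] -> levels [7 2 7 7]
Step 3: flows [0->1,0=2,0=3,2=3] -> levels [6 3 7 7]
Step 4: flows [0->1,2->0,3->0,2=3] -> levels [7 4 6 6]
Step 5: flows [0->1,0->2,0->3,2=3] -> levels [4 5 7 7]
Step 6: flows [1->0,2->0,3->0,2=3] -> levels [7 4 6 6]
  -> period-2 cycle (repeats step 4); tank 0 never drops to <=2
Tank 0 never reaches <=2 within 15 steps

Answer: -1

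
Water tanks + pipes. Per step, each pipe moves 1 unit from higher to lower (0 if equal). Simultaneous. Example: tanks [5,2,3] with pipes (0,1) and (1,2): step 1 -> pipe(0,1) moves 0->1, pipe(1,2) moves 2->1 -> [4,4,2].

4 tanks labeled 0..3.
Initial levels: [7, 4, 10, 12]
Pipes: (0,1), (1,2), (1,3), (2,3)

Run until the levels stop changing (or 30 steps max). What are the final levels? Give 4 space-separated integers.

Step 1: flows [0->1,2->1,3->1,3->2] -> levels [6 7 10 10]
Step 2: flows [1->0,2->1,3->1,2=3] -> levels [7 8 9 9]
Step 3: flows [1->0,2->1,3->1,2=3] -> levels [8 9 8 8]
Step 4: flows [1->0,1->2,1->3,2=3] -> levels [9 6 9 9]
Step 5: flows [0->1,2->1,3->1,2=3] -> levels [8 9 8 8]
  -> period-2 cycle: step 5 state = step 3 state; never stabilizes
  -> state at step 30: (30-3) mod 2 = 1, same as step 4 -> [9 6 9 9]

Answer: 9 6 9 9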